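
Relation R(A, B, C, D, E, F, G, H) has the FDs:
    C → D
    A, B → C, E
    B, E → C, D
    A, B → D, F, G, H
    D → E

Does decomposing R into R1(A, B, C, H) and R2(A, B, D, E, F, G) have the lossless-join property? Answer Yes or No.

Yes

R1 ∩ R2 = {A, B}; its closure under F is {A, B, C, D, E, F, G, H}.
Since R1 ⊆ {A, B, C, D, E, F, G, H}, the intersection is a superkey of R1; the decomposition is lossless.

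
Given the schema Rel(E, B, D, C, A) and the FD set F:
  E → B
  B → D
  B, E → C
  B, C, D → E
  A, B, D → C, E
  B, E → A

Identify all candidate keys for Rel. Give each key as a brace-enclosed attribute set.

{A, B}, {B, C}, {E}

{E} is a candidate key since {E}⁺ = {A, B, C, D, E} covers every attribute.
{A, B} is a candidate key since {A, B}⁺ = {A, B, C, D, E} covers every attribute.
{B, C} is a candidate key since {B, C}⁺ = {A, B, C, D, E} covers every attribute.
No proper subset of any of these is a key, and no other minimal superkey exists.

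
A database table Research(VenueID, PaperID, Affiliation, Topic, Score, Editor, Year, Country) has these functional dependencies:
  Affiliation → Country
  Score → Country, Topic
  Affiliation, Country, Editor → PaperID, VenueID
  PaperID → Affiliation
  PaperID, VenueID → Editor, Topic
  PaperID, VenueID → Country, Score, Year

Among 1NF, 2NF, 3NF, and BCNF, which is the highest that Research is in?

1NF

Candidate keys: {Affiliation, Editor}, {Editor, PaperID}, {PaperID, VenueID}. Prime attributes: {Affiliation, Editor, PaperID, VenueID}.
Affiliation → Country breaks BCNF: {Affiliation}⁺ = {Affiliation, Country}, so {Affiliation} is not a superkey.
Affiliation → Country has non-prime {Country} on the right and a non-superkey on the left, so 3NF fails.
{Affiliation} is a proper subset of the key {Affiliation, Editor}, and {Affiliation}⁺ contains the non-prime attribute {Country} — a partial dependency, so 2NF is violated.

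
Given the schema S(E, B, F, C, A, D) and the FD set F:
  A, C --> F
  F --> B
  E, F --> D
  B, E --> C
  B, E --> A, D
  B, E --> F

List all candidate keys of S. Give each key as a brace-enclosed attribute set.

{E} never appears on the right of any FD, so every key must include it.
{B, E}⁺ = {A, B, C, D, E, F}, which is every attribute, so {B, E} is a candidate key.
{E, F}⁺ = {A, B, C, D, E, F}, which is every attribute, so {E, F} is a candidate key.
{A, C, E}⁺ = {A, B, C, D, E, F}, which is every attribute, so {A, C, E} is a candidate key.
These are minimal and exhaustive — every other superkey contains one of them.

{A, C, E}, {B, E}, {E, F}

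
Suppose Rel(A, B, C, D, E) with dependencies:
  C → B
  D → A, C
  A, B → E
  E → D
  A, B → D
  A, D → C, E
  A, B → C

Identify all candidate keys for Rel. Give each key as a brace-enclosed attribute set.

{D} is a candidate key since {D}⁺ = {A, B, C, D, E} covers every attribute.
{E} is a candidate key since {E}⁺ = {A, B, C, D, E} covers every attribute.
{A, B} is a candidate key since {A, B}⁺ = {A, B, C, D, E} covers every attribute.
{A, C} is a candidate key since {A, C}⁺ = {A, B, C, D, E} covers every attribute.
No proper subset of any of these is a key, and no other minimal superkey exists.

{A, B}, {A, C}, {D}, {E}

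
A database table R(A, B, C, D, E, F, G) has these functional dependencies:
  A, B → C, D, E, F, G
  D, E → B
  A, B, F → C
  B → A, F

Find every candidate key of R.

{B}, {D, E}

Closure of {B} is {A, B, C, D, E, F, G}, the whole schema; {B} is a candidate key.
Closure of {D, E} is {A, B, C, D, E, F, G}, the whole schema; {D, E} is a candidate key.
Any other superkey properly contains one of these, so there are no further candidate keys.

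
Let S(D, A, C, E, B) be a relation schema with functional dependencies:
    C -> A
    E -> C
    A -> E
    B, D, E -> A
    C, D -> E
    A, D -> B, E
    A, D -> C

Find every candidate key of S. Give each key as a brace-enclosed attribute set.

{A, D}, {C, D}, {D, E}

No FD produces {D}, so it must be in every candidate key.
{A, D}⁺ = {A, B, C, D, E} — all of the relation — so {A, D} is a candidate key.
{C, D}⁺ = {A, B, C, D, E} — all of the relation — so {C, D} is a candidate key.
{D, E}⁺ = {A, B, C, D, E} — all of the relation — so {D, E} is a candidate key.
No proper subset of any of these is a key, and no other minimal superkey exists.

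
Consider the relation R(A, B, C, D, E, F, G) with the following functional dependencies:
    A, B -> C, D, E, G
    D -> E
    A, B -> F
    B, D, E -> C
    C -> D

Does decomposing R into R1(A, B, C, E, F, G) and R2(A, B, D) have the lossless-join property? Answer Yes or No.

The shared attributes are {A, B} and {A, B}⁺ = {A, B, C, D, E, F, G}.
This includes all of R1, so the common attributes are a superkey of R1 — the join is lossless.

Yes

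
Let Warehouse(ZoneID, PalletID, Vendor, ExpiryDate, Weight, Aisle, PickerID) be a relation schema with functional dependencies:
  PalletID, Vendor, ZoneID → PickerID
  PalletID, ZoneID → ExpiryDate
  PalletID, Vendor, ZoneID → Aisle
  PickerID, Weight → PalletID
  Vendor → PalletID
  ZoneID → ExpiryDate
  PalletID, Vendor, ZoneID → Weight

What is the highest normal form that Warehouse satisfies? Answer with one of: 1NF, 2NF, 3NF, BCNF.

Candidate key: {Vendor, ZoneID}. Prime attributes: {Vendor, ZoneID}.
PalletID, ZoneID → ExpiryDate breaks BCNF: {PalletID, ZoneID}⁺ = {ExpiryDate, PalletID, ZoneID}, so {PalletID, ZoneID} is not a superkey.
Because {ExpiryDate} is non-prime and the left side of PalletID, ZoneID → ExpiryDate is not a superkey, the relation is not in 3NF.
The proper key subset {Vendor} of {Vendor, ZoneID} determines non-prime {PalletID}, so the relation is not even in 2NF.

1NF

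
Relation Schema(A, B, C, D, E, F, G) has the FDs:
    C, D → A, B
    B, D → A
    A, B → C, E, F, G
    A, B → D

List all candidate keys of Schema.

{A, B}, {B, D}, {C, D}

{A, B} is a candidate key since {A, B}⁺ = {A, B, C, D, E, F, G} covers every attribute.
{B, D} is a candidate key since {B, D}⁺ = {A, B, C, D, E, F, G} covers every attribute.
{C, D} is a candidate key since {C, D}⁺ = {A, B, C, D, E, F, G} covers every attribute.
Any other superkey properly contains one of these, so there are no further candidate keys.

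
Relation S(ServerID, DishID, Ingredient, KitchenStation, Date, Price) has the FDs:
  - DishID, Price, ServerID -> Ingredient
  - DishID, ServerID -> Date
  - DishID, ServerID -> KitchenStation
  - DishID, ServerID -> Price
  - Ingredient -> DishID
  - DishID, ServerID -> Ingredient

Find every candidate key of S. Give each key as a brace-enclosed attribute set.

{DishID, ServerID}, {Ingredient, ServerID}

Attributes never on any right-hand side: {ServerID} — every candidate key must contain it.
{DishID, ServerID} is a candidate key since {DishID, ServerID}⁺ = {Date, DishID, Ingredient, KitchenStation, Price, ServerID} covers every attribute.
{Ingredient, ServerID} is a candidate key since {Ingredient, ServerID}⁺ = {Date, DishID, Ingredient, KitchenStation, Price, ServerID} covers every attribute.
Any other superkey properly contains one of these, so there are no further candidate keys.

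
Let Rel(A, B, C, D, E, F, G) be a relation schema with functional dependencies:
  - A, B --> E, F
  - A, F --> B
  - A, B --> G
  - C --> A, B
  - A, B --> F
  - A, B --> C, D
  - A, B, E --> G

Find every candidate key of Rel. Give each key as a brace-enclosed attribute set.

{A, B}, {A, F}, {C}

{C} is a candidate key since {C}⁺ = {A, B, C, D, E, F, G} covers every attribute.
{A, B} is a candidate key since {A, B}⁺ = {A, B, C, D, E, F, G} covers every attribute.
{A, F} is a candidate key since {A, F}⁺ = {A, B, C, D, E, F, G} covers every attribute.
These are minimal and exhaustive — every other superkey contains one of them.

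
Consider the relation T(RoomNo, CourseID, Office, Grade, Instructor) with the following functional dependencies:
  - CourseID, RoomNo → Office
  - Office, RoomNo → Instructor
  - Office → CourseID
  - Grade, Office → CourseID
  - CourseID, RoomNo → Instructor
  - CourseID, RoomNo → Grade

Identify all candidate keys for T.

Attributes never on any right-hand side: {RoomNo} — every candidate key must contain it.
{CourseID, RoomNo} is a candidate key since {CourseID, RoomNo}⁺ = {CourseID, Grade, Instructor, Office, RoomNo} covers every attribute.
{Office, RoomNo} is a candidate key since {Office, RoomNo}⁺ = {CourseID, Grade, Instructor, Office, RoomNo} covers every attribute.
No proper subset of any of these is a key, and no other minimal superkey exists.

{CourseID, RoomNo}, {Office, RoomNo}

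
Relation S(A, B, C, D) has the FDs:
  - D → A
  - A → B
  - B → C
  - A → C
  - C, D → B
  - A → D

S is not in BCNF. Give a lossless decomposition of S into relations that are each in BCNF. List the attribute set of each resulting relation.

Candidate keys of the original relation: {A}, {D}.
Within {A, B, C, D}: {B}⁺ ∩ {A, B, C, D} = {B, C}, not the whole set, so B → C violates BCNF; decompose into {B, C} and {A, B, D}.
{B, C}: every determinant is a superkey — BCNF.
{A, B, D}: every determinant is a superkey — BCNF.

{A, B, D}; {B, C}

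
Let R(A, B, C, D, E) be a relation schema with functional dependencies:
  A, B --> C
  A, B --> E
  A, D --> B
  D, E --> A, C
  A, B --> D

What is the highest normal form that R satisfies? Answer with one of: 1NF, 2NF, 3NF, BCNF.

Candidate keys: {A, B}, {A, D}, {D, E}. Prime attributes: {A, B, D, E}.
The left-hand side of every FD is a superkey, so BCNF is satisfied.

BCNF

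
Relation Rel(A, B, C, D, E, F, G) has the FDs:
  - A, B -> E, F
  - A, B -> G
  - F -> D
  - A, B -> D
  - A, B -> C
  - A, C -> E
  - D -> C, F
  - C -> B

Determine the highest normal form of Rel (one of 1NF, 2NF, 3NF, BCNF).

Candidate keys: {A, B}, {A, C}, {A, D}, {A, F}. Prime attributes: {A, B, C, D, F}.
F -> D breaks BCNF: {F}⁺ = {B, C, D, F}, so {F} is not a superkey.
Since {D} ⊆ prime attributes and every other non-superkey FD also has a prime right side, the schema is in 3NF.

3NF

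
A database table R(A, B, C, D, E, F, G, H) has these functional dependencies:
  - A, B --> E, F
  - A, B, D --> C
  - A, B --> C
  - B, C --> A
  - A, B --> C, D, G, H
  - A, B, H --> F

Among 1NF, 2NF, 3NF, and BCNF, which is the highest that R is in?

Candidate keys: {A, B}, {B, C}. Prime attributes: {A, B, C}.
Each dependency's left side is a superkey — BCNF holds.

BCNF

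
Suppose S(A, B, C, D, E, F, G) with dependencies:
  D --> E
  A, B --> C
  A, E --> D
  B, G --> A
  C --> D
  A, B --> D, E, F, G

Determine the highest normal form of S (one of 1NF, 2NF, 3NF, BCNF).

2NF

Candidate keys: {A, B}, {B, G}. Prime attributes: {A, B, G}.
D --> E breaks BCNF: {D}⁺ = {D, E}, so {D} is not a superkey.
Because {E} is non-prime and the left side of D --> E is not a superkey, the relation is not in 3NF.
No proper subset of a key has a non-prime attribute in its closure, so there is no partial dependency; 2NF holds.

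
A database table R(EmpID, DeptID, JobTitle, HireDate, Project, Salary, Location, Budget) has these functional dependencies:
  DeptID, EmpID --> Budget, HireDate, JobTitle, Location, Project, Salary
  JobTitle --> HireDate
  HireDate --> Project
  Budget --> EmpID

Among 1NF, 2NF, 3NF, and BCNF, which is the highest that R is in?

Candidate keys: {Budget, DeptID}, {DeptID, EmpID}. Prime attributes: {Budget, DeptID, EmpID}.
For JobTitle --> HireDate we have {JobTitle}⁺ = {HireDate, JobTitle, Project}; {JobTitle} is not a superkey, so BCNF fails.
JobTitle --> HireDate determines the non-prime attribute {HireDate} from a non-superkey — 3NF is violated.
Checking every proper subset of each key, none determines a non-prime attribute — 2NF is satisfied.

2NF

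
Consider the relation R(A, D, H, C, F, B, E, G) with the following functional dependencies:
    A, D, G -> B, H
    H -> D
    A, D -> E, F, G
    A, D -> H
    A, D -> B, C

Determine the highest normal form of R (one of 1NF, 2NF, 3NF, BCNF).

Candidate keys: {A, D}, {A, H}. Prime attributes: {A, D, H}.
For H -> D we have {H}⁺ = {D, H}; {H} is not a superkey, so BCNF fails.
But every attribute on its right side ({D}) is prime, and the same holds for every other non-superkey FD, so 3NF still holds.

3NF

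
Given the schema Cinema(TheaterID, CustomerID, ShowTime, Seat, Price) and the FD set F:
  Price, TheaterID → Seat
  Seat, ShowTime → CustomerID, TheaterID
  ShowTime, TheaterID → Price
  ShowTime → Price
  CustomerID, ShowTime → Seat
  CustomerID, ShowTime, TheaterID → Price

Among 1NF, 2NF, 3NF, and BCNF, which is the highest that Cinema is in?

Candidate keys: {CustomerID, ShowTime}, {Seat, ShowTime}, {ShowTime, TheaterID}. Prime attributes: {CustomerID, Seat, ShowTime, TheaterID}.
Price, TheaterID → Seat breaks BCNF: {Price, TheaterID}⁺ = {Price, Seat, TheaterID}, so {Price, TheaterID} is not a superkey.
Because {Price} is non-prime and the left side of ShowTime → Price is not a superkey, the relation is not in 3NF.
The proper key subset {ShowTime} of {CustomerID, ShowTime} determines non-prime {Price}, so the relation is not even in 2NF.

1NF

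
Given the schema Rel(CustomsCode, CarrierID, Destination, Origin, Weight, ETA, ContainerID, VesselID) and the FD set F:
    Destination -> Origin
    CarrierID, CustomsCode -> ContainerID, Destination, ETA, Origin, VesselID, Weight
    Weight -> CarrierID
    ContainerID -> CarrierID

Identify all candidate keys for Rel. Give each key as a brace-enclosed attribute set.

{CarrierID, CustomsCode}, {ContainerID, CustomsCode}, {CustomsCode, Weight}

Attributes never on any right-hand side: {CustomsCode} — every candidate key must contain it.
{CarrierID, CustomsCode}⁺ = {CarrierID, ContainerID, CustomsCode, Destination, ETA, Origin, VesselID, Weight} — all of the relation — so {CarrierID, CustomsCode} is a candidate key.
{ContainerID, CustomsCode}⁺ = {CarrierID, ContainerID, CustomsCode, Destination, ETA, Origin, VesselID, Weight} — all of the relation — so {ContainerID, CustomsCode} is a candidate key.
{CustomsCode, Weight}⁺ = {CarrierID, ContainerID, CustomsCode, Destination, ETA, Origin, VesselID, Weight} — all of the relation — so {CustomsCode, Weight} is a candidate key.
No proper subset of any of these is a key, and no other minimal superkey exists.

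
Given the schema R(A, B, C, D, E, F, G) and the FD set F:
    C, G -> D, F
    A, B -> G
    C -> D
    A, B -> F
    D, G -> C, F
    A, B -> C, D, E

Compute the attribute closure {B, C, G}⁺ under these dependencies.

{B, C, D, F, G}

Start with {B, C, G}.
C, G -> D, F applies; add {D, F} → now {B, C, D, F, G}.
No further FD applies.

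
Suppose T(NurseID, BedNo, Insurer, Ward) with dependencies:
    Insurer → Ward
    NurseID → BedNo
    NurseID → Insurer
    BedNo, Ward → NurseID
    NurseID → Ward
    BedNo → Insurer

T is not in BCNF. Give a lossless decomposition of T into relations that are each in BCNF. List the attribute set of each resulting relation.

Candidate keys of the original relation: {BedNo}, {NurseID}.
In {BedNo, Insurer, NurseID, Ward}, {Insurer} is not a superkey ({Insurer}⁺ restricted to this set is {Insurer, Ward}), so split on Insurer → Ward into {Insurer, Ward} and {BedNo, Insurer, NurseID}.
{Insurer, Ward}: every determinant is a superkey — BCNF.
{BedNo, Insurer, NurseID}: every determinant is a superkey — BCNF.

{BedNo, Insurer, NurseID}; {Insurer, Ward}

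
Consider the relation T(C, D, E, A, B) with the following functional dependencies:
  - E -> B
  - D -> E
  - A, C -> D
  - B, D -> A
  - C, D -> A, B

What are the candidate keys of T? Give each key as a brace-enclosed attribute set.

{A, C}, {C, D}

{C} never appears on the right of any FD, so every key must include it.
{A, C}⁺ = {A, B, C, D, E}, which is every attribute, so {A, C} is a candidate key.
{C, D}⁺ = {A, B, C, D, E}, which is every attribute, so {C, D} is a candidate key.
No proper subset of any of these is a key, and no other minimal superkey exists.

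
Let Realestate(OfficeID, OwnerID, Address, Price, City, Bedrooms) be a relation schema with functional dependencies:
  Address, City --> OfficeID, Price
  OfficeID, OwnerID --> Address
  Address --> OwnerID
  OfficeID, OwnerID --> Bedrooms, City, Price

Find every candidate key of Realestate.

{Address, City}, {Address, OfficeID}, {OfficeID, OwnerID}

{Address, City}⁺ = {Address, Bedrooms, City, OfficeID, OwnerID, Price} — all of the relation — so {Address, City} is a candidate key.
{Address, OfficeID}⁺ = {Address, Bedrooms, City, OfficeID, OwnerID, Price} — all of the relation — so {Address, OfficeID} is a candidate key.
{OfficeID, OwnerID}⁺ = {Address, Bedrooms, City, OfficeID, OwnerID, Price} — all of the relation — so {OfficeID, OwnerID} is a candidate key.
No proper subset of any of these is a key, and no other minimal superkey exists.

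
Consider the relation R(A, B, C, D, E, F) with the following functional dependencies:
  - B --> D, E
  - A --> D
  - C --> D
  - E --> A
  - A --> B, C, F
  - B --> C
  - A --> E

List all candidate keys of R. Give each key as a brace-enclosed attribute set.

{A}, {B}, {E}

Closure of {A} is {A, B, C, D, E, F}, the whole schema; {A} is a candidate key.
Closure of {B} is {A, B, C, D, E, F}, the whole schema; {B} is a candidate key.
Closure of {E} is {A, B, C, D, E, F}, the whole schema; {E} is a candidate key.
These are minimal and exhaustive — every other superkey contains one of them.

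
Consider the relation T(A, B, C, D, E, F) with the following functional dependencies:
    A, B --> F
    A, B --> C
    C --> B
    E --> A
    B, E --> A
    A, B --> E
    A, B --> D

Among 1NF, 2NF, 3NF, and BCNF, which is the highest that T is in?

Candidate keys: {A, B}, {A, C}, {B, E}, {C, E}. Prime attributes: {A, B, C, E}.
C --> B breaks BCNF: {C}⁺ = {B, C}, so {C} is not a superkey.
Its right-hand attributes {B} are all prime, as are those of every other non-superkey FD — the relation is in 3NF.

3NF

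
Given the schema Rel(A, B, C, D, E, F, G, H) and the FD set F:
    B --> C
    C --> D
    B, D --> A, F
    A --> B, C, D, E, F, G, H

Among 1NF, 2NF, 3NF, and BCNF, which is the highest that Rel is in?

2NF

Candidate keys: {A}, {B}. Prime attributes: {A, B}.
For C --> D we have {C}⁺ = {C, D}; {C} is not a superkey, so BCNF fails.
C --> D determines the non-prime attribute {D} from a non-superkey — 3NF is violated.
All keys have size 1, which rules out partial dependencies — 2NF is satisfied.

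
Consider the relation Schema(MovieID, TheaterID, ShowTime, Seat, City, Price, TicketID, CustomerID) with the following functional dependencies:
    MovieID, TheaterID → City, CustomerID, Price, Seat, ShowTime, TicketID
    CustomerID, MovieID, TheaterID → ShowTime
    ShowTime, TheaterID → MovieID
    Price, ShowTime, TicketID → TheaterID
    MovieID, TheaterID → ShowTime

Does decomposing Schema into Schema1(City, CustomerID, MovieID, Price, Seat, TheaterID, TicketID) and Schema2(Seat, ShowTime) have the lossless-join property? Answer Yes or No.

No

Schema1 ∩ Schema2 = {Seat}; its closure under F is {Seat}.
The closure covers neither Schema1 nor Schema2 entirely; the join is not lossless.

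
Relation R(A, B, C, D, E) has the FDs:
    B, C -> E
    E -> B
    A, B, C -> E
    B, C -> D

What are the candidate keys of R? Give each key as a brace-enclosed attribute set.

{A, B, C}, {A, C, E}

No FD produces {A, C}, so they must be in every candidate key.
{A, B, C} is a candidate key since {A, B, C}⁺ = {A, B, C, D, E} covers every attribute.
{A, C, E} is a candidate key since {A, C, E}⁺ = {A, B, C, D, E} covers every attribute.
No proper subset of any of these is a key, and no other minimal superkey exists.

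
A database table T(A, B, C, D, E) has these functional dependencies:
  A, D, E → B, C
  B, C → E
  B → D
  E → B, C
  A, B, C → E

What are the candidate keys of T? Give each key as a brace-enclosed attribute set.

{A, B, C}, {A, E}

{A} never appears on the right of any FD, so every key must include it.
{A, E} is a candidate key since {A, E}⁺ = {A, B, C, D, E} covers every attribute.
{A, B, C} is a candidate key since {A, B, C}⁺ = {A, B, C, D, E} covers every attribute.
No proper subset of any of these is a key, and no other minimal superkey exists.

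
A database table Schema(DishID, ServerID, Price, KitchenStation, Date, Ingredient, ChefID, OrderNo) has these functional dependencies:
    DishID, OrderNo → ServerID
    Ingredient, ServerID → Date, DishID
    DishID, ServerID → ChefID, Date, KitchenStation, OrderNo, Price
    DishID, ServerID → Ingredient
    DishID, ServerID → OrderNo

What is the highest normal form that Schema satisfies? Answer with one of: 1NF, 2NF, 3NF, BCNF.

BCNF

Candidate keys: {DishID, OrderNo}, {DishID, ServerID}, {Ingredient, ServerID}. Prime attributes: {DishID, Ingredient, OrderNo, ServerID}.
Every FD has a superkey on the left, so the relation is in BCNF.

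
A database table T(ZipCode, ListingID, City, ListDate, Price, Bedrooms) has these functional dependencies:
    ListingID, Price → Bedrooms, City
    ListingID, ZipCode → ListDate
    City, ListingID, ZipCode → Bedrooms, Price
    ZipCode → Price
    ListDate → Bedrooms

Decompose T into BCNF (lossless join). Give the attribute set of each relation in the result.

{Bedrooms, City, ListingID, Price}; {ListDate, ListingID, ZipCode}; {Price, ZipCode}

Candidate key of the original relation: {ListingID, ZipCode}.
{Bedrooms, City, ListDate, ListingID, Price, ZipCode}: {ListingID, Price} determines {Bedrooms, City, ListingID, Price} here but is not a superkey — split on ListingID, Price → Bedrooms, City, giving {Bedrooms, City, ListingID, Price} and {ListDate, ListingID, Price, ZipCode}.
{Bedrooms, City, ListingID, Price}: every determinant is a superkey — BCNF.
{ListDate, ListingID, Price, ZipCode}: {ZipCode} determines {Price, ZipCode} here but is not a superkey — split on ZipCode → Price, giving {Price, ZipCode} and {ListDate, ListingID, ZipCode}.
{Price, ZipCode}: every determinant is a superkey — BCNF.
{ListDate, ListingID, ZipCode}: every determinant is a superkey — BCNF.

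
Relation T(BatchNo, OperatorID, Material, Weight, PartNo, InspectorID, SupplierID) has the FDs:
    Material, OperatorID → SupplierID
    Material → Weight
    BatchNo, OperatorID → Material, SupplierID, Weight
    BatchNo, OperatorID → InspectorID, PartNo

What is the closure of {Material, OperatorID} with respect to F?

{Material, OperatorID, SupplierID, Weight}

Start with {Material, OperatorID}.
Material, OperatorID → SupplierID applies; add {SupplierID} → now {Material, OperatorID, SupplierID}.
Material → Weight applies; add {Weight} → now {Material, OperatorID, SupplierID, Weight}.
No further FD applies.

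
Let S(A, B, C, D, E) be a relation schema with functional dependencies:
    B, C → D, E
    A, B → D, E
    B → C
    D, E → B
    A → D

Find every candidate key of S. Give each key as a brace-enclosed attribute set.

{A, B}, {A, E}

No FD produces {A}, so it must be in every candidate key.
{A, B} is a candidate key since {A, B}⁺ = {A, B, C, D, E} covers every attribute.
{A, E} is a candidate key since {A, E}⁺ = {A, B, C, D, E} covers every attribute.
Any other superkey properly contains one of these, so there are no further candidate keys.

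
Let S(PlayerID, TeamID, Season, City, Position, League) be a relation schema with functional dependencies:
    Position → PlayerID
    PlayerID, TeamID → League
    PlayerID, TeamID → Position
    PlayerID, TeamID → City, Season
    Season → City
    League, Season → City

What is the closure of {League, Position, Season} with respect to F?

Start with {League, Position, Season}.
Position → PlayerID applies; add {PlayerID} → now {League, PlayerID, Position, Season}.
Season → City applies; add {City} → now {City, League, PlayerID, Position, Season}.
No further FD applies.

{City, League, PlayerID, Position, Season}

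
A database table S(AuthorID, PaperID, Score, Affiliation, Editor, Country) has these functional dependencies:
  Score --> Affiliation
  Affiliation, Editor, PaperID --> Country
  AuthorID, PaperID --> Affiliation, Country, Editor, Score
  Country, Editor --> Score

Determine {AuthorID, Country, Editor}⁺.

{Affiliation, AuthorID, Country, Editor, Score}

Start with {AuthorID, Country, Editor}.
Country, Editor --> Score applies; add {Score} → now {AuthorID, Country, Editor, Score}.
Score --> Affiliation applies; add {Affiliation} → now {Affiliation, AuthorID, Country, Editor, Score}.
No further FD applies.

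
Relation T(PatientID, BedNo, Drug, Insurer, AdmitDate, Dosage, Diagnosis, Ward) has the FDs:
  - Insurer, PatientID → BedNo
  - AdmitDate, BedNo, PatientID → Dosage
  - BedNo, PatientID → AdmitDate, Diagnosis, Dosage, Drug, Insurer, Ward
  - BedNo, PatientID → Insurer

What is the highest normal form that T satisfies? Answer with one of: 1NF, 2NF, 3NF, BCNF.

Candidate keys: {BedNo, PatientID}, {Insurer, PatientID}. Prime attributes: {BedNo, Insurer, PatientID}.
The left-hand side of every FD is a superkey, so BCNF is satisfied.

BCNF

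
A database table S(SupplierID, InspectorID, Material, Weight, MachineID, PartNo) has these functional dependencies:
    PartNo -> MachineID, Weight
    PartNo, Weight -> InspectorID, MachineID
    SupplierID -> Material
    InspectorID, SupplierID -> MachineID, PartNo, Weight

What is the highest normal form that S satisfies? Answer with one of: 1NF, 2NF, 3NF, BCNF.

1NF

Candidate keys: {InspectorID, SupplierID}, {PartNo, SupplierID}. Prime attributes: {InspectorID, PartNo, SupplierID}.
For PartNo -> MachineID, Weight we have {PartNo}⁺ = {InspectorID, MachineID, PartNo, Weight}; {PartNo} is not a superkey, so BCNF fails.
PartNo -> MachineID, Weight determines the non-prime attributes {MachineID, Weight} from a non-superkey — 3NF is violated.
The proper key subset {SupplierID} of {InspectorID, SupplierID} determines non-prime {Material}, so the relation is not even in 2NF.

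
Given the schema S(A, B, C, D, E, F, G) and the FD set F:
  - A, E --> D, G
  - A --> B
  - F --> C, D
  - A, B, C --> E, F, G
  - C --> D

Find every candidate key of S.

{A} never appears on the right of any FD, so every key must include it.
{A, C} is a candidate key since {A, C}⁺ = {A, B, C, D, E, F, G} covers every attribute.
{A, F} is a candidate key since {A, F}⁺ = {A, B, C, D, E, F, G} covers every attribute.
These are minimal and exhaustive — every other superkey contains one of them.

{A, C}, {A, F}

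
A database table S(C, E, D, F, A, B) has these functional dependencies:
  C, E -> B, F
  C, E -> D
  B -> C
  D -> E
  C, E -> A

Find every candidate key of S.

{B, D}, {B, E}, {C, D}, {C, E}

Closure of {B, D} is {A, B, C, D, E, F}, the whole schema; {B, D} is a candidate key.
Closure of {B, E} is {A, B, C, D, E, F}, the whole schema; {B, E} is a candidate key.
Closure of {C, D} is {A, B, C, D, E, F}, the whole schema; {C, D} is a candidate key.
Closure of {C, E} is {A, B, C, D, E, F}, the whole schema; {C, E} is a candidate key.
No proper subset of any of these is a key, and no other minimal superkey exists.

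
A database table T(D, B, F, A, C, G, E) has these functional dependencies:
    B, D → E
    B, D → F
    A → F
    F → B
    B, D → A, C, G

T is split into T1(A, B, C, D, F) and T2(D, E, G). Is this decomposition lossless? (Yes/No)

The shared attributes are {D} and {D}⁺ = {D}.
T1 ⊄ {D} and T2 ⊄ {D}, so the split is lossy.

No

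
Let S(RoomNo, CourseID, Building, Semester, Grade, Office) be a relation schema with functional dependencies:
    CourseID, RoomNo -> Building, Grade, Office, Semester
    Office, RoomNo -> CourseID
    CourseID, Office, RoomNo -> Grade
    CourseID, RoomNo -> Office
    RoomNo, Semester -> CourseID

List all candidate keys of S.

{CourseID, RoomNo}, {Office, RoomNo}, {RoomNo, Semester}

{RoomNo} never appears on the right of any FD, so every key must include it.
{CourseID, RoomNo}⁺ = {Building, CourseID, Grade, Office, RoomNo, Semester}, which is every attribute, so {CourseID, RoomNo} is a candidate key.
{Office, RoomNo}⁺ = {Building, CourseID, Grade, Office, RoomNo, Semester}, which is every attribute, so {Office, RoomNo} is a candidate key.
{RoomNo, Semester}⁺ = {Building, CourseID, Grade, Office, RoomNo, Semester}, which is every attribute, so {RoomNo, Semester} is a candidate key.
These are minimal and exhaustive — every other superkey contains one of them.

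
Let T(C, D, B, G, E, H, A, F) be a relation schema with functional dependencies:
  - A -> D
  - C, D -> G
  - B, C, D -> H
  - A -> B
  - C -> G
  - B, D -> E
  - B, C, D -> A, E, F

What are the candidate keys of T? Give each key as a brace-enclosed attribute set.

Attributes never on any right-hand side: {C} — every candidate key must contain it.
{A, C}⁺ = {A, B, C, D, E, F, G, H} — all of the relation — so {A, C} is a candidate key.
{B, C, D}⁺ = {A, B, C, D, E, F, G, H} — all of the relation — so {B, C, D} is a candidate key.
No proper subset of any of these is a key, and no other minimal superkey exists.

{A, C}, {B, C, D}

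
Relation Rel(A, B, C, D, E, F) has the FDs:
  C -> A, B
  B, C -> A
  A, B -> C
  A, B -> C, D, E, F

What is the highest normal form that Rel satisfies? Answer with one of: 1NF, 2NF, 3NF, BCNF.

BCNF

Candidate keys: {A, B}, {C}. Prime attributes: {A, B, C}.
The left-hand side of every FD is a superkey, so BCNF is satisfied.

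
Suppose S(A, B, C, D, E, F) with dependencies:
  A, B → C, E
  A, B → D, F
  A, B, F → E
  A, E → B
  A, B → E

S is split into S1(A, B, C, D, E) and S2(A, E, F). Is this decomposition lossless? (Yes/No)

Yes

S1 ∩ S2 = {A, E}; its closure under F is {A, B, C, D, E, F}.
Since S1 ⊆ {A, B, C, D, E, F}, the intersection is a superkey of S1; the decomposition is lossless.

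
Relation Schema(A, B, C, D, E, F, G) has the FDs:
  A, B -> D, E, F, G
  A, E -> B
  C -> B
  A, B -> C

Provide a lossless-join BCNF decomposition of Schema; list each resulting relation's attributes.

{A, C, D, E, F, G}; {B, C}

Candidate keys of the original relation: {A, B}, {A, C}, {A, E}.
Within {A, B, C, D, E, F, G}: {C}⁺ ∩ {A, B, C, D, E, F, G} = {B, C}, not the whole set, so C -> B violates BCNF; decompose into {B, C} and {A, C, D, E, F, G}.
{B, C}: every determinant is a superkey — BCNF.
{A, C, D, E, F, G}: every determinant is a superkey — BCNF.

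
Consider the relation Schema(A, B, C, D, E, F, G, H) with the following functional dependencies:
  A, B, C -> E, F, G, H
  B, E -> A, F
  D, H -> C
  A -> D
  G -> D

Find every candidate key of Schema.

Attributes never on any right-hand side: {B} — every candidate key must contain it.
Closure of {A, B, C} is {A, B, C, D, E, F, G, H}, the whole schema; {A, B, C} is a candidate key.
Closure of {A, B, H} is {A, B, C, D, E, F, G, H}, the whole schema; {A, B, H} is a candidate key.
Closure of {B, C, E} is {A, B, C, D, E, F, G, H}, the whole schema; {B, C, E} is a candidate key.
Closure of {B, E, H} is {A, B, C, D, E, F, G, H}, the whole schema; {B, E, H} is a candidate key.
Any other superkey properly contains one of these, so there are no further candidate keys.

{A, B, C}, {A, B, H}, {B, C, E}, {B, E, H}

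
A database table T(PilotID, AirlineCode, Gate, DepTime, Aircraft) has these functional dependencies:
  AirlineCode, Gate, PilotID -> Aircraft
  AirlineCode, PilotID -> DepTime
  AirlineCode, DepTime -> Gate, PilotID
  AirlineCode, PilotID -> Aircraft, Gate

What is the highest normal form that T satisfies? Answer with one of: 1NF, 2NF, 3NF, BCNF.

BCNF

Candidate keys: {AirlineCode, DepTime}, {AirlineCode, PilotID}. Prime attributes: {AirlineCode, DepTime, PilotID}.
Each dependency's left side is a superkey — BCNF holds.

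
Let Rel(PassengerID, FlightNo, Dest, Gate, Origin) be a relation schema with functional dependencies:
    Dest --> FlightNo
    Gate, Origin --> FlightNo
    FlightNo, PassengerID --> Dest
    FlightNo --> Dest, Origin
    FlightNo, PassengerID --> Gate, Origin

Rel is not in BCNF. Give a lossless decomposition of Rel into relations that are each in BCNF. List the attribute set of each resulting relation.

Candidate keys of the original relation: {Dest, PassengerID}, {FlightNo, PassengerID}, {Gate, Origin, PassengerID}.
Within {Dest, FlightNo, Gate, Origin, PassengerID}: {Dest}⁺ ∩ {Dest, FlightNo, Gate, Origin, PassengerID} = {Dest, FlightNo, Origin}, not the whole set, so Dest --> FlightNo, Origin violates BCNF; decompose into {Dest, FlightNo, Origin} and {Dest, Gate, PassengerID}.
{Dest, FlightNo, Origin} has no BCNF violation.
{Dest, Gate, PassengerID} has no BCNF violation.

{Dest, FlightNo, Origin}; {Dest, Gate, PassengerID}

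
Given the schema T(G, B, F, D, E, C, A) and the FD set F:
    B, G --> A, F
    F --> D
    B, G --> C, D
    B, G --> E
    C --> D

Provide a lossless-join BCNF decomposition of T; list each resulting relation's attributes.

Candidate key of the original relation: {B, G}.
{A, B, C, D, E, F, G}: {F} determines {D, F} here but is not a superkey — split on F --> D, giving {D, F} and {A, B, C, E, F, G}.
{D, F} is in BCNF.
{A, B, C, E, F, G} is in BCNF.

{A, B, C, E, F, G}; {D, F}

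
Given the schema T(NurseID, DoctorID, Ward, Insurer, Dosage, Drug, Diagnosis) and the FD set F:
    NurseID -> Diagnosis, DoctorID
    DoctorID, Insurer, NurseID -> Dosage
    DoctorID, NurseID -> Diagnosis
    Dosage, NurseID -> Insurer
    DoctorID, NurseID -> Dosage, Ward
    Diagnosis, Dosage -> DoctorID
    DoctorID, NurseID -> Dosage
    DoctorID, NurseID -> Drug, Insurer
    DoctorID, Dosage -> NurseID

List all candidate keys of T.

{NurseID} is a candidate key since {NurseID}⁺ = {Diagnosis, DoctorID, Dosage, Drug, Insurer, NurseID, Ward} covers every attribute.
{Diagnosis, Dosage} is a candidate key since {Diagnosis, Dosage}⁺ = {Diagnosis, DoctorID, Dosage, Drug, Insurer, NurseID, Ward} covers every attribute.
{DoctorID, Dosage} is a candidate key since {DoctorID, Dosage}⁺ = {Diagnosis, DoctorID, Dosage, Drug, Insurer, NurseID, Ward} covers every attribute.
Any other superkey properly contains one of these, so there are no further candidate keys.

{Diagnosis, Dosage}, {DoctorID, Dosage}, {NurseID}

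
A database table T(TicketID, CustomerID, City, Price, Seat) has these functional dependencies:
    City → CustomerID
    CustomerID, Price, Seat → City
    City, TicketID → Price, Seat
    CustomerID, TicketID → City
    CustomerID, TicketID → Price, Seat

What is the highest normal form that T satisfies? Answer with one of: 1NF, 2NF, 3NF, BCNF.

Candidate keys: {City, TicketID}, {CustomerID, TicketID}. Prime attributes: {City, CustomerID, TicketID}.
City → CustomerID: {City}⁺ = {City, CustomerID}, which is not all of the attributes, so the left side is not a superkey — BCNF is violated.
Since {CustomerID} ⊆ prime attributes and every other non-superkey FD also has a prime right side, the schema is in 3NF.

3NF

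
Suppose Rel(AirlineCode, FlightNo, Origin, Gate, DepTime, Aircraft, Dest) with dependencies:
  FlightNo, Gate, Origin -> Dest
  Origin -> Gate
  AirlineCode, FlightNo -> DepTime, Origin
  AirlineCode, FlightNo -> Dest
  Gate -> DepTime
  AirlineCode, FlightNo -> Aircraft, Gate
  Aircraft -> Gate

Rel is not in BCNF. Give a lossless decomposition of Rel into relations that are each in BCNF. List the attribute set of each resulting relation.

{Aircraft, AirlineCode, FlightNo, Origin}; {DepTime, Gate}; {Dest, FlightNo, Origin}; {Gate, Origin}

Candidate key of the original relation: {AirlineCode, FlightNo}.
Within {Aircraft, AirlineCode, DepTime, Dest, FlightNo, Gate, Origin}: {FlightNo, Gate, Origin}⁺ ∩ {Aircraft, AirlineCode, DepTime, Dest, FlightNo, Gate, Origin} = {DepTime, Dest, FlightNo, Gate, Origin}, not the whole set, so FlightNo, Gate, Origin -> DepTime, Dest violates BCNF; decompose into {DepTime, Dest, FlightNo, Gate, Origin} and {Aircraft, AirlineCode, FlightNo, Gate, Origin}.
Within {DepTime, Dest, FlightNo, Gate, Origin}: {Origin}⁺ ∩ {DepTime, Dest, FlightNo, Gate, Origin} = {DepTime, Gate, Origin}, not the whole set, so Origin -> DepTime, Gate violates BCNF; decompose into {DepTime, Gate, Origin} and {Dest, FlightNo, Origin}.
Within {DepTime, Gate, Origin}: {Gate}⁺ ∩ {DepTime, Gate, Origin} = {DepTime, Gate}, not the whole set, so Gate -> DepTime violates BCNF; decompose into {DepTime, Gate} and {Gate, Origin}.
{DepTime, Gate}: every determinant is a superkey — BCNF.
{Gate, Origin}: every determinant is a superkey — BCNF.
{Dest, FlightNo, Origin}: every determinant is a superkey — BCNF.
Within {Aircraft, AirlineCode, FlightNo, Gate, Origin}: {Origin}⁺ ∩ {Aircraft, AirlineCode, FlightNo, Gate, Origin} = {Gate, Origin}, not the whole set, so Origin -> Gate violates BCNF; decompose into {Gate, Origin} and {Aircraft, AirlineCode, FlightNo, Origin}.
{Gate, Origin}: every determinant is a superkey — BCNF.
{Aircraft, AirlineCode, FlightNo, Origin}: every determinant is a superkey — BCNF.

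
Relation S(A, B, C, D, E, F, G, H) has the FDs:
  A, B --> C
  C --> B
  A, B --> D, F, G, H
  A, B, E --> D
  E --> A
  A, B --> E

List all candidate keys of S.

{A, B}, {A, C}, {B, E}, {C, E}

Closure of {A, B} is {A, B, C, D, E, F, G, H}, the whole schema; {A, B} is a candidate key.
Closure of {A, C} is {A, B, C, D, E, F, G, H}, the whole schema; {A, C} is a candidate key.
Closure of {B, E} is {A, B, C, D, E, F, G, H}, the whole schema; {B, E} is a candidate key.
Closure of {C, E} is {A, B, C, D, E, F, G, H}, the whole schema; {C, E} is a candidate key.
No proper subset of any of these is a key, and no other minimal superkey exists.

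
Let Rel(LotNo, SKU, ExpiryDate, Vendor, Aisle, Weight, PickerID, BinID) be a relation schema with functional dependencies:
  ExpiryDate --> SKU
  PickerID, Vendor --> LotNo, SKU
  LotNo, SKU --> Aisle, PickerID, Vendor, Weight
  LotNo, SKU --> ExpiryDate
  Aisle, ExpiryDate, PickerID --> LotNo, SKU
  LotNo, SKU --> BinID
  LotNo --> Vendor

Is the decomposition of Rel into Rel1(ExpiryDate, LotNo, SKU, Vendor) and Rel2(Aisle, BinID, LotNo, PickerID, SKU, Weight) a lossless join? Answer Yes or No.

Yes

The shared attributes are {LotNo, SKU} and {LotNo, SKU}⁺ = {Aisle, BinID, ExpiryDate, LotNo, PickerID, SKU, Vendor, Weight}.
Rel1 is contained in that closure, so Rel1 ∩ Rel2 --> Rel1 holds and the join is lossless.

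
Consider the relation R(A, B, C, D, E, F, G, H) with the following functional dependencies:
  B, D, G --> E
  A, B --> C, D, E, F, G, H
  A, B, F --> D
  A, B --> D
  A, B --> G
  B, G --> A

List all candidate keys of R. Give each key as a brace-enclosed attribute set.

{A, B}, {B, G}

No FD produces {B}, so it must be in every candidate key.
{A, B} is a candidate key since {A, B}⁺ = {A, B, C, D, E, F, G, H} covers every attribute.
{B, G} is a candidate key since {B, G}⁺ = {A, B, C, D, E, F, G, H} covers every attribute.
These are minimal and exhaustive — every other superkey contains one of them.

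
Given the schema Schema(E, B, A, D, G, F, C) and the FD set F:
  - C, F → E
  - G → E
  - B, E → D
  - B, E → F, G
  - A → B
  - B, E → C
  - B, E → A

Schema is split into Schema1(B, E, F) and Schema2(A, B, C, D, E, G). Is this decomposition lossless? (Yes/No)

The shared attributes are {B, E} and {B, E}⁺ = {A, B, C, D, E, F, G}.
This includes all of Schema1, so the common attributes are a superkey of Schema1 — the join is lossless.

Yes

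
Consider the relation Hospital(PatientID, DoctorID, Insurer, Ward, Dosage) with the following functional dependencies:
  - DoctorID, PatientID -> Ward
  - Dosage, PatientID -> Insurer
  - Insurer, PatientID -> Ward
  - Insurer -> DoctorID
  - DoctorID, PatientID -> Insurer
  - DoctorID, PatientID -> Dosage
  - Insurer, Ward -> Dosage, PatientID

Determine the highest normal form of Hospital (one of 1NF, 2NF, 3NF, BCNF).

Candidate keys: {DoctorID, PatientID}, {Dosage, PatientID}, {Insurer, PatientID}, {Insurer, Ward}. Prime attributes: {DoctorID, Dosage, Insurer, PatientID, Ward}.
For Insurer -> DoctorID we have {Insurer}⁺ = {DoctorID, Insurer}; {Insurer} is not a superkey, so BCNF fails.
But every attribute on its right side ({DoctorID}) is prime, and the same holds for every other non-superkey FD, so 3NF still holds.

3NF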